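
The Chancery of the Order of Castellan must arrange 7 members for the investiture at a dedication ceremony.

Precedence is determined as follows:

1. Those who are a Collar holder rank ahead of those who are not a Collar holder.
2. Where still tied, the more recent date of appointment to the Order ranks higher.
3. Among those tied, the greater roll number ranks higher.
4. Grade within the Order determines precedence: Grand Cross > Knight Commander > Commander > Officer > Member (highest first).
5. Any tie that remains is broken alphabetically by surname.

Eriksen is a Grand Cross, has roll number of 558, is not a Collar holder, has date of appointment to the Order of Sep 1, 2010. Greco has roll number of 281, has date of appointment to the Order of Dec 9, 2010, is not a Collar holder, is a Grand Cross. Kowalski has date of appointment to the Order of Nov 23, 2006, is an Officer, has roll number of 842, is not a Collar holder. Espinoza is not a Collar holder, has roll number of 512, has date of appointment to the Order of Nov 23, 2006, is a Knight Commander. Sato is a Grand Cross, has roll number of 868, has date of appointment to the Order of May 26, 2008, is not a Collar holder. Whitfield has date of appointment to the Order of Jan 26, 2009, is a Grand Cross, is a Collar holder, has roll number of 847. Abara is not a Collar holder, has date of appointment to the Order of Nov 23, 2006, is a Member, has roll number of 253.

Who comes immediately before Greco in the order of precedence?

Whitfield

By the first rule: Whitfield (a Collar holder); then Greco, Eriksen, Sato, Kowalski, Espinoza and Abara (each not a Collar holder).
Among Greco, Eriksen, Sato, Kowalski, Espinoza and Abara, by date of appointment to the Order (later first): Greco (Dec 9, 2010) before Eriksen (Sep 1, 2010) before Sato (May 26, 2008) before Kowalski, Espinoza and Abara (Nov 23, 2006).
Among Kowalski, Espinoza and Abara, by roll number (higher first): Kowalski (842) before Espinoza (512) before Abara (253).
Order: Whitfield, Greco, Eriksen, Sato, Kowalski, Espinoza, Abara.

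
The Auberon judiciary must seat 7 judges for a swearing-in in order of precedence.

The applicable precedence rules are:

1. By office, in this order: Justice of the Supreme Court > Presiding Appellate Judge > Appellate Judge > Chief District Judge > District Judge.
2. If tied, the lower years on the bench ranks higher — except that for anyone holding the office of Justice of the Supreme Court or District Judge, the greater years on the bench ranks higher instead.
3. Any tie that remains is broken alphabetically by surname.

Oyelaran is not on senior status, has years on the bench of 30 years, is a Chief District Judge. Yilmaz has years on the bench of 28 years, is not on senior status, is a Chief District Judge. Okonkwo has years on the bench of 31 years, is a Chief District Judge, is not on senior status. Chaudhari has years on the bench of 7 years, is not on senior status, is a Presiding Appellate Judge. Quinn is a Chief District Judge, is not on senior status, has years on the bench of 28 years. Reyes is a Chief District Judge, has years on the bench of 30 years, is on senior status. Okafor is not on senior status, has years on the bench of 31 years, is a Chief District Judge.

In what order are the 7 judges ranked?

Chaudhari, Quinn, Yilmaz, Oyelaran, Reyes, Okafor, Okonkwo

By office: Chaudhari (Presiding Appellate Judge); then Quinn, Yilmaz, Oyelaran, Reyes, Okafor and Okonkwo (Chief District Judge).
Among Quinn, Yilmaz, Oyelaran, Reyes, Okafor and Okonkwo, by years on the bench (lower first): Quinn and Yilmaz (28 years) before Oyelaran and Reyes (30 years) before Okafor and Okonkwo (31 years).
Among Quinn and Yilmaz, alphabetically by surname: Quinn before Yilmaz.
Among Oyelaran and Reyes, alphabetically by surname: Oyelaran before Reyes.
Among Okafor and Okonkwo, alphabetically by surname: Okafor before Okonkwo.
Full order: Chaudhari, Quinn, Yilmaz, Oyelaran, Reyes, Okafor, Okonkwo.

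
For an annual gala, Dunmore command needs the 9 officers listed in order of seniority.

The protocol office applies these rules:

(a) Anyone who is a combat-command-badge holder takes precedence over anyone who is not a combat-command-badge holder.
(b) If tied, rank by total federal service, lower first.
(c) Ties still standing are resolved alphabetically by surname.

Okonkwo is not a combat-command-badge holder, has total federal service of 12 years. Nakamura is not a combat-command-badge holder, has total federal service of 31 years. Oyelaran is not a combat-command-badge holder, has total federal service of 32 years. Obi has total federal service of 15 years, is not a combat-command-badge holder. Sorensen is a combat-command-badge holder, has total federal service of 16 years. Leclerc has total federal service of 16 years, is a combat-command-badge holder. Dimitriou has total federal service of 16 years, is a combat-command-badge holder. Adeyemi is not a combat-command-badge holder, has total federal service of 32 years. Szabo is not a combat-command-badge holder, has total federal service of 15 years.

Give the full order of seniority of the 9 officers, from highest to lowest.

By the first rule: Dimitriou, Leclerc and Sorensen (each a combat-command-badge holder); then Okonkwo, Obi, Szabo, Nakamura, Adeyemi and Oyelaran (each not a combat-command-badge holder).
Dimitriou, Leclerc and Sorensen all have total federal service 16 years, so the next rule applies.
Among Dimitriou, Leclerc and Sorensen, alphabetically by surname: Dimitriou before Leclerc before Sorensen.
Among Okonkwo, Obi, Szabo, Nakamura, Adeyemi and Oyelaran, by total federal service (lower first): Okonkwo (12 years) before Obi and Szabo (15 years) before Nakamura (31 years) before Adeyemi and Oyelaran (32 years).
Among Obi and Szabo, alphabetically by surname: Obi before Szabo.
Among Adeyemi and Oyelaran, alphabetically by surname: Adeyemi before Oyelaran.
Full order: Dimitriou, Leclerc, Sorensen, Okonkwo, Obi, Szabo, Nakamura, Adeyemi, Oyelaran.

Dimitriou, Leclerc, Sorensen, Okonkwo, Obi, Szabo, Nakamura, Adeyemi, Oyelaran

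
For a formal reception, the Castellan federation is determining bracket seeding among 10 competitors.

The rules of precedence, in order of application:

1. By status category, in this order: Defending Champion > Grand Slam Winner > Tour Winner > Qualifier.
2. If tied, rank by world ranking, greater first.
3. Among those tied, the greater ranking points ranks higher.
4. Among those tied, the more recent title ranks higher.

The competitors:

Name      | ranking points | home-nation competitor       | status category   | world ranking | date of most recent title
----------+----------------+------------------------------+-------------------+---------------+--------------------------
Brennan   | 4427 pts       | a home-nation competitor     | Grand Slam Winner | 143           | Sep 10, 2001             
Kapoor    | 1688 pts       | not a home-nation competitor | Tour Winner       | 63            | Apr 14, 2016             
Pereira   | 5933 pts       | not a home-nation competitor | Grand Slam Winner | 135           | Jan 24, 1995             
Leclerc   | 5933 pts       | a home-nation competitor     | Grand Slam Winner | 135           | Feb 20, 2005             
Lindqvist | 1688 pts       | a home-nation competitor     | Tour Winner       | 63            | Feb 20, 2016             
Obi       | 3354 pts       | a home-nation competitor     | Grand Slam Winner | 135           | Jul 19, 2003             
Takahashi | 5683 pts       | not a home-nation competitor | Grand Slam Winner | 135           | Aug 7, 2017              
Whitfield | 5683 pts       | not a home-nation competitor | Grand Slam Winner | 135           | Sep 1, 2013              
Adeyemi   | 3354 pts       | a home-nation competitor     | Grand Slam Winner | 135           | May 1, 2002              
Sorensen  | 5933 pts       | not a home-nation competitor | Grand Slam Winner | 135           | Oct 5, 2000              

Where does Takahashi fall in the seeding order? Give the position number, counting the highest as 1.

5

By status category: Brennan, Leclerc, Sorensen, Pereira, Takahashi, Whitfield, Obi and Adeyemi (Grand Slam Winner); then Kapoor and Lindqvist (Tour Winner).
Among Brennan, Leclerc, Sorensen, Pereira, Takahashi, Whitfield, Obi and Adeyemi, by world ranking (higher first): Brennan (143) before Leclerc, Sorensen, Pereira, Takahashi, Whitfield, Obi and Adeyemi (135).
Among Leclerc, Sorensen, Pereira, Takahashi, Whitfield, Obi and Adeyemi, by ranking points (higher first): Leclerc, Sorensen and Pereira (5933 pts) before Takahashi and Whitfield (5683 pts) before Obi and Adeyemi (3354 pts).
Among Leclerc, Sorensen and Pereira, by date of most recent title (later first): Leclerc (Feb 20, 2005) before Sorensen (Oct 5, 2000) before Pereira (Jan 24, 1995).
Among Takahashi and Whitfield, by date of most recent title (later first): Takahashi (Aug 7, 2017) before Whitfield (Sep 1, 2013).
Among Obi and Adeyemi, by date of most recent title (later first): Obi (Jul 19, 2003) before Adeyemi (May 1, 2002).
Kapoor and Lindqvist both have world ranking 63, so the next rule applies.
Kapoor and Lindqvist both have ranking points 1688 pts, so the next rule applies.
Among Kapoor and Lindqvist, by date of most recent title (later first): Kapoor (Apr 14, 2016) before Lindqvist (Feb 20, 2016).
Order: Brennan, Leclerc, Sorensen, Pereira, Takahashi, Whitfield, Obi, Adeyemi, Kapoor, Lindqvist. So position 5.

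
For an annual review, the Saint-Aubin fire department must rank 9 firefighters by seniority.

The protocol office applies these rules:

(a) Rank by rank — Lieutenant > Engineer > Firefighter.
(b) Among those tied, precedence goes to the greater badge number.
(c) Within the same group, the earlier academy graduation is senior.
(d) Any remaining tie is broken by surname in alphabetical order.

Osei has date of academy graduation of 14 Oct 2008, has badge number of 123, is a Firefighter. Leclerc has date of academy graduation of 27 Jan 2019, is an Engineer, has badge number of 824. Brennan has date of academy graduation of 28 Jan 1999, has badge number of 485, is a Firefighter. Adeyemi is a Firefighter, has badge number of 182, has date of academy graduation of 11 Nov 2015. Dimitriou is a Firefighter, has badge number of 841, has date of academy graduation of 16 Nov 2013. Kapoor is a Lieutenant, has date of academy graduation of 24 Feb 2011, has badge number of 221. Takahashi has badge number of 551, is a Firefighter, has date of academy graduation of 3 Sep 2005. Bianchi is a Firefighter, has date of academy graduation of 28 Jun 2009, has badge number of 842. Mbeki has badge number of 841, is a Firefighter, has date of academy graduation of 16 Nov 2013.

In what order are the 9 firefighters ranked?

Kapoor, Leclerc, Bianchi, Dimitriou, Mbeki, Takahashi, Brennan, Adeyemi, Osei

By rank: Kapoor (Lieutenant); then Leclerc (Engineer); then Bianchi, Dimitriou, Mbeki, Takahashi, Brennan, Adeyemi and Osei (Firefighter).
Among Bianchi, Dimitriou, Mbeki, Takahashi, Brennan, Adeyemi and Osei, by badge number (higher first): Bianchi (842) before Dimitriou and Mbeki (841) before Takahashi (551) before Brennan (485) before Adeyemi (182) before Osei (123).
Dimitriou and Mbeki both have date of academy graduation 16 Nov 2013, so the next rule applies.
Among Dimitriou and Mbeki, alphabetically by surname: Dimitriou before Mbeki.
Full order: Kapoor, Leclerc, Bianchi, Dimitriou, Mbeki, Takahashi, Brennan, Adeyemi, Osei.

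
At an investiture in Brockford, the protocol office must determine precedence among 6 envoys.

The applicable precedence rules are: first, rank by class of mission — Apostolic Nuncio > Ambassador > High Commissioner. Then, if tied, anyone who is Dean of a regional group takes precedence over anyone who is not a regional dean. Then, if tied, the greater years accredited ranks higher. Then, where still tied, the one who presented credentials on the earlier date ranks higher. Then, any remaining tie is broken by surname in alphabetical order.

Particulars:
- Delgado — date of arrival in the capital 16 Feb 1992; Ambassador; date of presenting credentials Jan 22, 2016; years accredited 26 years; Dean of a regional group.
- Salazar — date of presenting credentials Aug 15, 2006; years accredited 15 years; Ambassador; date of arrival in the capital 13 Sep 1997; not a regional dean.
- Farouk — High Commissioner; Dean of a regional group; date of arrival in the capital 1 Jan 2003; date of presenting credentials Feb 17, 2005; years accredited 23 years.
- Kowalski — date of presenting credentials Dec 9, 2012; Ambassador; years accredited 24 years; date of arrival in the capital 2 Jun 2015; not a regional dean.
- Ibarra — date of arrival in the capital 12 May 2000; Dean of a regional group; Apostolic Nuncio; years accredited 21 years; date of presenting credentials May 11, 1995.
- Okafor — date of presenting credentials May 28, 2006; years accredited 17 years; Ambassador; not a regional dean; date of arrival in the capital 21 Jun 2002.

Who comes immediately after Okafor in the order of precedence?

Salazar

By class of mission: Ibarra (Apostolic Nuncio); then Delgado, Kowalski, Okafor and Salazar (Ambassador); then Farouk (High Commissioner).
Among Delgado, Kowalski, Okafor and Salazar, Dean of a regional group before not a regional dean: Delgado (Dean of a regional group) before Kowalski, Okafor and Salazar (not a regional dean).
Among Kowalski, Okafor and Salazar, by years accredited (higher first): Kowalski (24 years) before Okafor (17 years) before Salazar (15 years).
Order: Ibarra, Delgado, Kowalski, Okafor, Salazar, Farouk.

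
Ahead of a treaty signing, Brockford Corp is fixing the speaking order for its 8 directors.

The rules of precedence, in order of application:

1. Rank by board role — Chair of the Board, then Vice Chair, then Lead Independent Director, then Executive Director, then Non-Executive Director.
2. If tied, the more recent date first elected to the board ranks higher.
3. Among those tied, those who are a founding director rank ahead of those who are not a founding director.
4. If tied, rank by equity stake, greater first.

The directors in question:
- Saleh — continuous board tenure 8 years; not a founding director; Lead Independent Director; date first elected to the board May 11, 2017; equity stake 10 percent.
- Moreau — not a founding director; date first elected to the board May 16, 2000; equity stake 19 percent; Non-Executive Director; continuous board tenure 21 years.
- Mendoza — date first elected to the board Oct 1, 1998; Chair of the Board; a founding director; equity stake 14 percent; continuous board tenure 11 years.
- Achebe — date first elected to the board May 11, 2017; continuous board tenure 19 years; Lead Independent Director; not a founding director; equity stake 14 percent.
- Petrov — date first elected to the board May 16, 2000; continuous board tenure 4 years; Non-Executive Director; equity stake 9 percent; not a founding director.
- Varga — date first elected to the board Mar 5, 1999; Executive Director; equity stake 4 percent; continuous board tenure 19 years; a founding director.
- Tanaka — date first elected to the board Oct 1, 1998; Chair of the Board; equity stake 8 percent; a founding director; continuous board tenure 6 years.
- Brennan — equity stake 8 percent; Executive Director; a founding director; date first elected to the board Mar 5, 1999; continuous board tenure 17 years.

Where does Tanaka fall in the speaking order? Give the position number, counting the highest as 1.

By board role: Mendoza and Tanaka (Chair of the Board); then Achebe and Saleh (Lead Independent Director); then Brennan and Varga (Executive Director); then Moreau and Petrov (Non-Executive Director).
Mendoza and Tanaka both have date first elected to the board Oct 1, 1998, so the next rule applies.
Mendoza and Tanaka are each a founding director, so the next rule applies.
Among Mendoza and Tanaka, by equity stake (higher first): Mendoza (14 percent) before Tanaka (8 percent).
Achebe and Saleh both have date first elected to the board May 11, 2017, so the next rule applies.
Achebe and Saleh are each not a founding director, so the next rule applies.
Among Achebe and Saleh, by equity stake (higher first): Achebe (14 percent) before Saleh (10 percent).
Brennan and Varga both have date first elected to the board Mar 5, 1999, so the next rule applies.
Brennan and Varga are each a founding director, so the next rule applies.
Among Brennan and Varga, by equity stake (higher first): Brennan (8 percent) before Varga (4 percent).
Moreau and Petrov both have date first elected to the board May 16, 2000, so the next rule applies.
Moreau and Petrov are each not a founding director, so the next rule applies.
Among Moreau and Petrov, by equity stake (higher first): Moreau (19 percent) before Petrov (9 percent).
Order: Mendoza, Tanaka, Achebe, Saleh, Brennan, Varga, Moreau, Petrov. So position 2.

2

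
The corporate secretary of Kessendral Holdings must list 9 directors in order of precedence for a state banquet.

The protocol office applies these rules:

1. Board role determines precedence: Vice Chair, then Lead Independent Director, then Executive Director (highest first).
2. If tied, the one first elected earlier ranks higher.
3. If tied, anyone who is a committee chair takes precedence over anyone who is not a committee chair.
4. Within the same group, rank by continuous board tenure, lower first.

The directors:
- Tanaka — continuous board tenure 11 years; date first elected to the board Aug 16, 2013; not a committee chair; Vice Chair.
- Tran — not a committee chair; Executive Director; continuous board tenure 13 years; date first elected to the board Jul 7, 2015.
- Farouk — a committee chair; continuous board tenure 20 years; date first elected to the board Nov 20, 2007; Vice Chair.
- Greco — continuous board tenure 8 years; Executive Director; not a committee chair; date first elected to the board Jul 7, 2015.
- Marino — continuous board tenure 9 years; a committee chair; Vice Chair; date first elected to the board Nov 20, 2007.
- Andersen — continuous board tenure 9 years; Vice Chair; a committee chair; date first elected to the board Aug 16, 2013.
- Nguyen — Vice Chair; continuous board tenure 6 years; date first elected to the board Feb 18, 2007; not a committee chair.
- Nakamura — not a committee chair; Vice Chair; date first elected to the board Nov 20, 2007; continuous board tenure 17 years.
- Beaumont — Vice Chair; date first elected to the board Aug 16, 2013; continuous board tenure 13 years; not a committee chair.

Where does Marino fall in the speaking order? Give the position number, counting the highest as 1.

2

By board role: Nguyen, Marino, Farouk, Nakamura, Andersen, Tanaka and Beaumont (Vice Chair); then Greco and Tran (Executive Director).
Among Nguyen, Marino, Farouk, Nakamura, Andersen, Tanaka and Beaumont, by date first elected to the board (earlier first): Nguyen (Feb 18, 2007) before Marino, Farouk and Nakamura (Nov 20, 2007) before Andersen, Tanaka and Beaumont (Aug 16, 2013).
Among Marino, Farouk and Nakamura, a committee chair before not a committee chair: Marino and Farouk (a committee chair) before Nakamura (not a committee chair).
Among Marino and Farouk, by continuous board tenure (lower first): Marino (9 years) before Farouk (20 years).
Among Andersen, Tanaka and Beaumont, a committee chair before not a committee chair: Andersen (a committee chair) before Tanaka and Beaumont (not a committee chair).
Among Tanaka and Beaumont, by continuous board tenure (lower first): Tanaka (11 years) before Beaumont (13 years).
Greco and Tran both have date first elected to the board Jul 7, 2015, so the next rule applies.
Greco and Tran are each not a committee chair, so the next rule applies.
Among Greco and Tran, by continuous board tenure (lower first): Greco (8 years) before Tran (13 years).
Order: Nguyen, Marino, Farouk, Nakamura, Andersen, Tanaka, Beaumont, Greco, Tran. So position 2.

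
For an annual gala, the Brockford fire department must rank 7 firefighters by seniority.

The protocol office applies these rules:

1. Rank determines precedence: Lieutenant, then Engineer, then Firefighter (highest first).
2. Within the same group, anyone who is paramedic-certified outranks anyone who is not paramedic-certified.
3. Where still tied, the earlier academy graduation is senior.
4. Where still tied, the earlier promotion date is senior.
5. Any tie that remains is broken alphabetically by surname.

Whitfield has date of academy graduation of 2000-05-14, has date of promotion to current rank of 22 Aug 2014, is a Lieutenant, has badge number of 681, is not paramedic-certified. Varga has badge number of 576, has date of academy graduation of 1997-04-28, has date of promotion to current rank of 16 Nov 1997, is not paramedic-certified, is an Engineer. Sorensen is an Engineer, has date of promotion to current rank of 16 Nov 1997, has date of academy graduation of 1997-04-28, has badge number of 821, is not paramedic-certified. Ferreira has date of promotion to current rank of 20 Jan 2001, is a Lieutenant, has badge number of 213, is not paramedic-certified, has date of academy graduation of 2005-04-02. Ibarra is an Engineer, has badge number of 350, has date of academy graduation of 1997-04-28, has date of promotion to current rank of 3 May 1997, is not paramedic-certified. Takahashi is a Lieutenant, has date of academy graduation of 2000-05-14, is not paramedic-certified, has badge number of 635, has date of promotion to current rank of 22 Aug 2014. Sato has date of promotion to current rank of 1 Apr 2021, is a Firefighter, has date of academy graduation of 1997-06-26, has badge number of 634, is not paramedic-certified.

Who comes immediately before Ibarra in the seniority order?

By rank: Takahashi, Whitfield and Ferreira (Lieutenant); then Ibarra, Sorensen and Varga (Engineer); then Sato (Firefighter).
Takahashi, Whitfield and Ferreira are each not paramedic-certified, so the next rule applies.
Among Takahashi, Whitfield and Ferreira, by date of academy graduation (earlier first): Takahashi and Whitfield (2000-05-14) before Ferreira (2005-04-02).
Takahashi and Whitfield both have date of promotion to current rank 22 Aug 2014, so the next rule applies.
Among Takahashi and Whitfield, alphabetically by surname: Takahashi before Whitfield.
Ibarra, Sorensen and Varga are each not paramedic-certified, so the next rule applies.
Ibarra, Sorensen and Varga all have date of academy graduation 1997-04-28, so the next rule applies.
Among Ibarra, Sorensen and Varga, by date of promotion to current rank (earlier first): Ibarra (3 May 1997) before Sorensen and Varga (16 Nov 1997).
Among Sorensen and Varga, alphabetically by surname: Sorensen before Varga.
Order: Takahashi, Whitfield, Ferreira, Ibarra, Sorensen, Varga, Sato.

Ferreira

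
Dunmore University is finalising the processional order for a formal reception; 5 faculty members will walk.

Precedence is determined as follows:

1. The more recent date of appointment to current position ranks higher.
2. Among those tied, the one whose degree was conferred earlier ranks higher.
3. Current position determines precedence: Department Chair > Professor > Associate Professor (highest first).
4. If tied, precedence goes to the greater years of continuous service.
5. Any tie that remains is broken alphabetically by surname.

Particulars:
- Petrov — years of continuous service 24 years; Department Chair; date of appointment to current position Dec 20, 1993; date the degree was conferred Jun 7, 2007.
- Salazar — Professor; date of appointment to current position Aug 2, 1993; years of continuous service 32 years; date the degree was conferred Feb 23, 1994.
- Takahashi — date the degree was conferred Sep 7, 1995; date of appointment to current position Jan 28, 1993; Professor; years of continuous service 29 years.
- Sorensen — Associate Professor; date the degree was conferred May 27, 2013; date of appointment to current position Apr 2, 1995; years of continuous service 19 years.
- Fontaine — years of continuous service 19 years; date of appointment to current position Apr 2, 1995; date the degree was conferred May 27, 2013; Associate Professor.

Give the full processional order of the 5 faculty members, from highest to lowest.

Fontaine, Sorensen, Petrov, Salazar, Takahashi

By date of appointment to current position (later first): Fontaine and Sorensen (both Apr 2, 1995); then Petrov (Dec 20, 1993); then Salazar (Aug 2, 1993); then Takahashi (Jan 28, 1993).
Fontaine and Sorensen both have date the degree was conferred May 27, 2013, so the next rule applies.
Fontaine and Sorensen are each Associate Professor, so the next rule applies.
Fontaine and Sorensen both have years of continuous service 19 years, so the next rule applies.
Among Fontaine and Sorensen, alphabetically by surname: Fontaine before Sorensen.
Full order: Fontaine, Sorensen, Petrov, Salazar, Takahashi.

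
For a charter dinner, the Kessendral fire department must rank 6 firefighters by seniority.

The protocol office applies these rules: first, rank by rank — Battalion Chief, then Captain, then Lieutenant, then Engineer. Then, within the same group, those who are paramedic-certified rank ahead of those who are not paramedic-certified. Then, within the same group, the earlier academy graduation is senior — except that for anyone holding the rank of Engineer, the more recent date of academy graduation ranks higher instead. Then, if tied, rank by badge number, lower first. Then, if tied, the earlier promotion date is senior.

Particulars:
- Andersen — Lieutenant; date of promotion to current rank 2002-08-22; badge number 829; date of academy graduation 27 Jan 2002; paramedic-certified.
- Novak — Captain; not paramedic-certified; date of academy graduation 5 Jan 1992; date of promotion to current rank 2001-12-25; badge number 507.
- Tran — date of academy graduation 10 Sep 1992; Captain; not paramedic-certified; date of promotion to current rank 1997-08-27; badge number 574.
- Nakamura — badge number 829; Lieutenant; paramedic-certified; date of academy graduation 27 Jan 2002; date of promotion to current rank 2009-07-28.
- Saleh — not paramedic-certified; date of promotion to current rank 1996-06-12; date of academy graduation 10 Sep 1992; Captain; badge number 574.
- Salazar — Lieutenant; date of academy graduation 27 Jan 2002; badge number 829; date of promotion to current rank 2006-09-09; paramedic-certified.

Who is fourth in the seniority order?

Andersen

By rank: Novak, Saleh and Tran (Captain); then Andersen, Salazar and Nakamura (Lieutenant).
Novak, Saleh and Tran are each not paramedic-certified, so the next rule applies.
Among Novak, Saleh and Tran, by date of academy graduation (earlier first): Novak (5 Jan 1992) before Saleh and Tran (10 Sep 1992).
Saleh and Tran both have badge number 574, so the next rule applies.
Among Saleh and Tran, by date of promotion to current rank (earlier first): Saleh (1996-06-12) before Tran (1997-08-27).
Andersen, Salazar and Nakamura are each paramedic-certified, so the next rule applies.
Andersen, Salazar and Nakamura all have date of academy graduation 27 Jan 2002, so the next rule applies.
Andersen, Salazar and Nakamura all have badge number 829, so the next rule applies.
Among Andersen, Salazar and Nakamura, by date of promotion to current rank (earlier first): Andersen (2002-08-22) before Salazar (2006-09-09) before Nakamura (2009-07-28).
Order: Novak, Saleh, Tran, Andersen, Salazar, Nakamura.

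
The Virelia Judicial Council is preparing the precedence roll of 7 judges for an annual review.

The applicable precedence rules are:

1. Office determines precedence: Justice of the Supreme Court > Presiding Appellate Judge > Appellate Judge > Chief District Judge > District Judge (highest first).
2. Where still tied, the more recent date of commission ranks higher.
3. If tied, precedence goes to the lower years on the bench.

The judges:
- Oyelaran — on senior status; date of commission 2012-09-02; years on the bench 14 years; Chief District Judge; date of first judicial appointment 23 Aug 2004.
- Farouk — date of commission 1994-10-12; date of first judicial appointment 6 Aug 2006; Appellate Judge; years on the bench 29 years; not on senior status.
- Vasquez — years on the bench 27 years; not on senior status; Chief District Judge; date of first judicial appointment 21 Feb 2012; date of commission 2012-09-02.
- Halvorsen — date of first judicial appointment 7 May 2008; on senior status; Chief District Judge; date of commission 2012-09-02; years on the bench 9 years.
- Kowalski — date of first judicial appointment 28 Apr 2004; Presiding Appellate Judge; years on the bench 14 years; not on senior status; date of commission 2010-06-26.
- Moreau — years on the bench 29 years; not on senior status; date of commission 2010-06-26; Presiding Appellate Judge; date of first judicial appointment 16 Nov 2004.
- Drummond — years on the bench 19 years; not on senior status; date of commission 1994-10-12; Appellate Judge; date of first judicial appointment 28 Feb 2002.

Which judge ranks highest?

By office: Kowalski and Moreau (Presiding Appellate Judge); then Drummond and Farouk (Appellate Judge); then Halvorsen, Oyelaran and Vasquez (Chief District Judge).
Kowalski and Moreau both have date of commission 2010-06-26, so the next rule applies.
Among Kowalski and Moreau, by years on the bench (lower first): Kowalski (14 years) before Moreau (29 years).
Drummond and Farouk both have date of commission 1994-10-12, so the next rule applies.
Among Drummond and Farouk, by years on the bench (lower first): Drummond (19 years) before Farouk (29 years).
Halvorsen, Oyelaran and Vasquez all have date of commission 2012-09-02, so the next rule applies.
Among Halvorsen, Oyelaran and Vasquez, by years on the bench (lower first): Halvorsen (9 years) before Oyelaran (14 years) before Vasquez (27 years).
Order: Kowalski, Moreau, Drummond, Farouk, Halvorsen, Oyelaran, Vasquez.

Kowalski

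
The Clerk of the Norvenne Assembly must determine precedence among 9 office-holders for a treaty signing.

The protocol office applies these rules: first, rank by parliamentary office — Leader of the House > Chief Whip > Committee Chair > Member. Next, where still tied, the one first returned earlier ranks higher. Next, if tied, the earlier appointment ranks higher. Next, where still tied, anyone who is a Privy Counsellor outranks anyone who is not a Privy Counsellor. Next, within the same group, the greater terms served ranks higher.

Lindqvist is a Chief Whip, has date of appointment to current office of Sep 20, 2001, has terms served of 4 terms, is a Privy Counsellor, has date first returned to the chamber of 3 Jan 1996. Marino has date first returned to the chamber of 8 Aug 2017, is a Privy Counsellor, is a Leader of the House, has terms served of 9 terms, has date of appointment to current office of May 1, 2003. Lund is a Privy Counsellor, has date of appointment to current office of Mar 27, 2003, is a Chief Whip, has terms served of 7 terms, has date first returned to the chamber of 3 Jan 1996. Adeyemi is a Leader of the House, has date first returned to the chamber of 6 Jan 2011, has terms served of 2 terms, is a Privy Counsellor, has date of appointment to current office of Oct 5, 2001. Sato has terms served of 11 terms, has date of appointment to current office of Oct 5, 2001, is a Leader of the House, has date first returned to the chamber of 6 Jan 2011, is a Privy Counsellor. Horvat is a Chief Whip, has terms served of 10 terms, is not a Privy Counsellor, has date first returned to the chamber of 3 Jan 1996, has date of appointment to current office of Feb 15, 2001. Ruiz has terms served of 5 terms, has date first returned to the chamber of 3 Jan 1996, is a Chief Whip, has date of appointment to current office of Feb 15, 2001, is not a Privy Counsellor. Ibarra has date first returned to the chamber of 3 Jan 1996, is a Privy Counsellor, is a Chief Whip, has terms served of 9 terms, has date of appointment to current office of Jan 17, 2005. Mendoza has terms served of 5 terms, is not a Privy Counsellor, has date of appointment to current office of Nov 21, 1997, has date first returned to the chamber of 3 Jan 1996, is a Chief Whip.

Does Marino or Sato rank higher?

Sato

By parliamentary office: Sato, Adeyemi and Marino (Leader of the House); then Mendoza, Horvat, Ruiz, Lindqvist, Lund and Ibarra (Chief Whip).
Among Sato, Adeyemi and Marino, by date first returned to the chamber (earlier first): Sato and Adeyemi (6 Jan 2011) before Marino (8 Aug 2017).
Sato and Adeyemi both have date of appointment to current office Oct 5, 2001, so the next rule applies.
Sato and Adeyemi are each a Privy Counsellor, so the next rule applies.
Among Sato and Adeyemi, by terms served (higher first): Sato (11 terms) before Adeyemi (2 terms).
Mendoza, Horvat, Ruiz, Lindqvist, Lund and Ibarra all have date first returned to the chamber 3 Jan 1996, so the next rule applies.
Among Mendoza, Horvat, Ruiz, Lindqvist, Lund and Ibarra, by date of appointment to current office (earlier first): Mendoza (Nov 21, 1997) before Horvat and Ruiz (Feb 15, 2001) before Lindqvist (Sep 20, 2001) before Lund (Mar 27, 2003) before Ibarra (Jan 17, 2005).
Horvat and Ruiz are each not a Privy Counsellor, so the next rule applies.
Among Horvat and Ruiz, by terms served (higher first): Horvat (10 terms) before Ruiz (5 terms).
So Sato takes precedence.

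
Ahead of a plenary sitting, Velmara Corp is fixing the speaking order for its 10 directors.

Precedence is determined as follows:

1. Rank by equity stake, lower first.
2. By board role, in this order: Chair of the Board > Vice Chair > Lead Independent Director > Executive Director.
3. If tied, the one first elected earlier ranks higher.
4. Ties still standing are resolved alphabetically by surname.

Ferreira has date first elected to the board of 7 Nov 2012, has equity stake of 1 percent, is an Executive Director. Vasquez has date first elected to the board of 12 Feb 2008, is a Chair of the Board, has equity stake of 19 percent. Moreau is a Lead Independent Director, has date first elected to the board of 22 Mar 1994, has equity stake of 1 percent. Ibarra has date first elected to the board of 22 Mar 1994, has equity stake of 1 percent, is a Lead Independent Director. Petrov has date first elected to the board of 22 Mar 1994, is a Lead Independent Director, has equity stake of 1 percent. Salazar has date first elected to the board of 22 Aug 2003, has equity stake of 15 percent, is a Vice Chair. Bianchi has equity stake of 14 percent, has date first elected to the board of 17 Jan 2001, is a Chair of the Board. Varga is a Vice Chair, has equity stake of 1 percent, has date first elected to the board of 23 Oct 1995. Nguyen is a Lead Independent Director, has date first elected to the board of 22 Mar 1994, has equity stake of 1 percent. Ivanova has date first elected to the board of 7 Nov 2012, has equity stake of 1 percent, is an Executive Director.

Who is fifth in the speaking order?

By equity stake (lower first): Varga, Ibarra, Moreau, Nguyen, Petrov, Ferreira and Ivanova (each 1 percent); then Bianchi (14 percent); then Salazar (15 percent); then Vasquez (19 percent).
Among Varga, Ibarra, Moreau, Nguyen, Petrov, Ferreira and Ivanova, by board role: Varga (Vice Chair) before Ibarra, Moreau, Nguyen and Petrov (Lead Independent Director) before Ferreira and Ivanova (Executive Director).
Ibarra, Moreau, Nguyen and Petrov all have date first elected to the board 22 Mar 1994, so the next rule applies.
Among Ibarra, Moreau, Nguyen and Petrov, alphabetically by surname: Ibarra before Moreau before Nguyen before Petrov.
Ferreira and Ivanova both have date first elected to the board 7 Nov 2012, so the next rule applies.
Among Ferreira and Ivanova, alphabetically by surname: Ferreira before Ivanova.
Order: Varga, Ibarra, Moreau, Nguyen, Petrov, Ferreira, Ivanova, Bianchi, Salazar, Vasquez.

Petrov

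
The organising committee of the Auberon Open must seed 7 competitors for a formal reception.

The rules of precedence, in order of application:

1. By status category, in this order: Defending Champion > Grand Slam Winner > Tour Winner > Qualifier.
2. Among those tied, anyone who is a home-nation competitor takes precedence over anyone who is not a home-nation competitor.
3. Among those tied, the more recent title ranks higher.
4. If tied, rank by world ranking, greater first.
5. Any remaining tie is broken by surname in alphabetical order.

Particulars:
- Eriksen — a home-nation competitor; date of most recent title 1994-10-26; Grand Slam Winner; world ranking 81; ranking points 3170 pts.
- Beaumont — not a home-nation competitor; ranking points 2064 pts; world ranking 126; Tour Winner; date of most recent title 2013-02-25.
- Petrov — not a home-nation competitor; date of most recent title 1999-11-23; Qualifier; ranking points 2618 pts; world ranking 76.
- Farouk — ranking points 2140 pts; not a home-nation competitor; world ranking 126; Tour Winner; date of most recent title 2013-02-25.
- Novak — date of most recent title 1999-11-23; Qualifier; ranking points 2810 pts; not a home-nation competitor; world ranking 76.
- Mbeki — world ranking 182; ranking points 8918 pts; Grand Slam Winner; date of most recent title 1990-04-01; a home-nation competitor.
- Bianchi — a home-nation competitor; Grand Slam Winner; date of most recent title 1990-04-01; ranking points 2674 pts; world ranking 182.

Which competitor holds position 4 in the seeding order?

By status category: Eriksen, Bianchi and Mbeki (Grand Slam Winner); then Beaumont and Farouk (Tour Winner); then Novak and Petrov (Qualifier).
Eriksen, Bianchi and Mbeki are each a home-nation competitor, so the next rule applies.
Among Eriksen, Bianchi and Mbeki, by date of most recent title (later first): Eriksen (1994-10-26) before Bianchi and Mbeki (1990-04-01).
Bianchi and Mbeki both have world ranking 182, so the next rule applies.
Among Bianchi and Mbeki, alphabetically by surname: Bianchi before Mbeki.
Beaumont and Farouk are each not a home-nation competitor, so the next rule applies.
Beaumont and Farouk both have date of most recent title 2013-02-25, so the next rule applies.
Beaumont and Farouk both have world ranking 126, so the next rule applies.
Among Beaumont and Farouk, alphabetically by surname: Beaumont before Farouk.
Novak and Petrov are each not a home-nation competitor, so the next rule applies.
Novak and Petrov both have date of most recent title 1999-11-23, so the next rule applies.
Novak and Petrov both have world ranking 76, so the next rule applies.
Among Novak and Petrov, alphabetically by surname: Novak before Petrov.
Order: Eriksen, Bianchi, Mbeki, Beaumont, Farouk, Novak, Petrov.

Beaumont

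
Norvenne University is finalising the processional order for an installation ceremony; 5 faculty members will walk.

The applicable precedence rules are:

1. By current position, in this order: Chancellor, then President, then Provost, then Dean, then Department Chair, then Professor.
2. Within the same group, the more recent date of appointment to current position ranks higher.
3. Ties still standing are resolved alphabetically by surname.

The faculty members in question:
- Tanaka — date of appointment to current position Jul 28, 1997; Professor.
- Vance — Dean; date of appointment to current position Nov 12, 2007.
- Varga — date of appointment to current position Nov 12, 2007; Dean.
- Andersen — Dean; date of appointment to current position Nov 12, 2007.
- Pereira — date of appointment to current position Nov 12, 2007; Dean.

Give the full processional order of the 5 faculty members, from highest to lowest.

Andersen, Pereira, Vance, Varga, Tanaka

By current position: Andersen, Pereira, Vance and Varga (Dean); then Tanaka (Professor).
Andersen, Pereira, Vance and Varga all have date of appointment to current position Nov 12, 2007, so the next rule applies.
Among Andersen, Pereira, Vance and Varga, alphabetically by surname: Andersen before Pereira before Vance before Varga.
Full order: Andersen, Pereira, Vance, Varga, Tanaka.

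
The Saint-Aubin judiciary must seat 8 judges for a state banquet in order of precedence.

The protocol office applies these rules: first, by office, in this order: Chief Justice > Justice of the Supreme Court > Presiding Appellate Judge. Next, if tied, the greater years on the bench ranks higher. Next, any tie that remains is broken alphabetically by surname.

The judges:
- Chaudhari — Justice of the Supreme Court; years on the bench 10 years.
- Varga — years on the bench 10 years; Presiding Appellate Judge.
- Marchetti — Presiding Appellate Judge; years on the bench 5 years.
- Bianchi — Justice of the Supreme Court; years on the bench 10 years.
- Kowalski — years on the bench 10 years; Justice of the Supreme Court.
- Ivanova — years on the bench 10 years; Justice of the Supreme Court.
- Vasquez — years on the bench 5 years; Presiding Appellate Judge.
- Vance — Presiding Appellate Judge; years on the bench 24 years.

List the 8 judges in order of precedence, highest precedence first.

By office: Bianchi, Chaudhari, Ivanova and Kowalski (Justice of the Supreme Court); then Vance, Varga, Marchetti and Vasquez (Presiding Appellate Judge).
Bianchi, Chaudhari, Ivanova and Kowalski all have years on the bench 10 years, so the next rule applies.
Among Bianchi, Chaudhari, Ivanova and Kowalski, alphabetically by surname: Bianchi before Chaudhari before Ivanova before Kowalski.
Among Vance, Varga, Marchetti and Vasquez, by years on the bench (higher first): Vance (24 years) before Varga (10 years) before Marchetti and Vasquez (5 years).
Among Marchetti and Vasquez, alphabetically by surname: Marchetti before Vasquez.
Full order: Bianchi, Chaudhari, Ivanova, Kowalski, Vance, Varga, Marchetti, Vasquez.

Bianchi, Chaudhari, Ivanova, Kowalski, Vance, Varga, Marchetti, Vasquez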